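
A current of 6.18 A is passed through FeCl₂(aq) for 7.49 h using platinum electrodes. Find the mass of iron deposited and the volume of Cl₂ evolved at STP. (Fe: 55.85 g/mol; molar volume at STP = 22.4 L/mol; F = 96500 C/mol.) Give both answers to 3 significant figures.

Q = 6.18 × 26964 = 1.666×10^5 C; n(e⁻) = 1.666×10^5 / 96500 = 1.726 mol
Cathode: Fe²⁺ + 2e⁻ → Fe → n(Fe) = 1.726/2 = 0.8630 mol → 48.2 g
Anode: 2Cl⁻ → Cl₂ + 2e⁻ → n(Cl₂) = 1.726/2 = 0.8630 mol → 19.3 L

48.2 g Fe; 19.3 L Cl₂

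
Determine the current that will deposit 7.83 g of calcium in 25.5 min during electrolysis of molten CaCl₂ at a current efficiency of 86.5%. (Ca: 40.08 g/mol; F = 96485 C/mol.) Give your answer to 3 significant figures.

n(Ca) = 7.83 / 40.08 = 0.1954 mol
Ca²⁺ + 2e⁻ → Ca, so n(e⁻) = 2 × 0.1954 = 0.3908 mol
Q = 0.3908 × 96485 / 0.865 = 43590 C
I = Q / t = 43590 / 1530 s = 28.5 A

28.5 A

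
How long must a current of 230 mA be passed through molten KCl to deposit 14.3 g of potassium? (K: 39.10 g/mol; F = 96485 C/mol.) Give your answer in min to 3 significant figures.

n(K) = 14.3 / 39.10 = 0.3657 mol
K⁺ + e⁻ → K, so n(e⁻) = 0.3657 mol
Q = 0.3657 × 96485 = 35280 C
t = Q / I = 35280 / 0.230 = 1.534×10^5 s = 2560 min

2560 min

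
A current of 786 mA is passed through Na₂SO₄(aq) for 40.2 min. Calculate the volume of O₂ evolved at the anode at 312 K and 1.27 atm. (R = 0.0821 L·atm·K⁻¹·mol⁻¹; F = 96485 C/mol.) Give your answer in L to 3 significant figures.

0.0991 L

Q = 0.786 A × 2412 s = 1896 C
Moles of electrons = 1896 / 96485 = 0.01965 mol
2H₂O → O₂ + 4H⁺ + 4e⁻, so n(O₂) = 0.01965 / 4 = 0.004913 mol
V = nRT/P = 0.004913 × 0.0821 × 312 / 1.27 = 0.09909 L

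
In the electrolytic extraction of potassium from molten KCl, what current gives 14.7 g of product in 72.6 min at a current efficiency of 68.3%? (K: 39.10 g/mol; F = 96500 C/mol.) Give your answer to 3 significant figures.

12.2 A

n(K) = 14.7 / 39.10 = 0.3760 mol
K⁺ + e⁻ → K, so n(e⁻) = 0.3760 mol
Q = 0.3760 × 96500 / 0.683 = 53120 C
I = Q / t = 53120 / 4356 s = 12.2 A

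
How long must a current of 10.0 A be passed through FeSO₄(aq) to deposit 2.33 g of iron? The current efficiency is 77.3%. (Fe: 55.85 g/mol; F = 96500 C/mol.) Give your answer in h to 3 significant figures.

n(Fe) = 2.33 / 55.85 = 0.04172 mol
Fe²⁺ + 2e⁻ → Fe, so n(e⁻) = 2 × 0.04172 = 0.08344 mol
Q = 0.08344 × 96500 / 0.773 = 10420 C
t = Q / I = 10420 / 10.0 = 1042 s = 0.289 h

0.289 h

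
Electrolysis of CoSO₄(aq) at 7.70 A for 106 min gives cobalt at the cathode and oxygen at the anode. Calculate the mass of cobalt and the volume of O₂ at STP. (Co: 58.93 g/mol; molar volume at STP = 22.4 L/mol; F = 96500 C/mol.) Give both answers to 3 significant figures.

Q = 7.70 × 6360 = 48970 C; n(e⁻) = 48970 / 96500 = 0.5075 mol
Cathode: Co²⁺ + 2e⁻ → Co → n(Co) = 0.5075/2 = 0.2538 mol → 15.0 g
Anode: 2H₂O → O₂ + 4H⁺ + 4e⁻ → n(O₂) = 0.5075/4 = 0.1269 mol → 2.84 L

15.0 g Co; 2.84 L O₂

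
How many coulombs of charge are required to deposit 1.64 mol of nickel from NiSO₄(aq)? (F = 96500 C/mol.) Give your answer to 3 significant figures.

Ni²⁺ + 2e⁻ → Ni, so n(e⁻) = 2 × 1.64 = 3.280 mol
Q = 3.280 × 96500 = 3.165×10^5 C

3.17×10^5 C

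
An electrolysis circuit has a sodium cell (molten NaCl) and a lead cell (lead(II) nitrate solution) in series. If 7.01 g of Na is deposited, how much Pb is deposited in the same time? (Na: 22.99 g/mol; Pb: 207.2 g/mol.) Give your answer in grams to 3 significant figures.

31.6 g

n(Na) = 7.01 / 22.99 = 0.3049 mol
Na⁺ + e⁻ → Na, so n(e⁻) = 0.3049 mol
Same current for the same time ⇒ same n(e⁻) = 0.3049 mol in both cells.
Pb²⁺ + 2e⁻ → Pb, so n(Pb) = 0.3049 / 2 = 0.1525 mol
m(Pb) = 0.1525 × 207.2 = 31.6 g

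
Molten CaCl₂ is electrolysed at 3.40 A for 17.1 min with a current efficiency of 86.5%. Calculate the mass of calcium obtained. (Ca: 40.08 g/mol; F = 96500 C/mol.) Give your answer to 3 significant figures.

0.627 g

Q = 3.40 × 1026 = 3488 C
n(e⁻) = 3488 / 96500 = 0.03615 mol
Ca²⁺ + 2e⁻ → Ca, so theoretical m(Ca) = 0.01808 × 40.08 = 0.7246 g
Actual mass = 86.5% × 0.7246 = 0.627 g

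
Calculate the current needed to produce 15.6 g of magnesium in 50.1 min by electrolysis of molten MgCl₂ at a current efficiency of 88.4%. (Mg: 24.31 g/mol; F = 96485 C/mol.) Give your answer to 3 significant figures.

n(Mg) = 15.6 / 24.31 = 0.6417 mol
Mg²⁺ + 2e⁻ → Mg, so n(e⁻) = 2 × 0.6417 = 1.283 mol
Q = 1.283 × 96485 / 0.884 = 1.400×10^5 C
I = Q / t = 1.400×10^5 / 3006 s = 46.6 A

46.6 A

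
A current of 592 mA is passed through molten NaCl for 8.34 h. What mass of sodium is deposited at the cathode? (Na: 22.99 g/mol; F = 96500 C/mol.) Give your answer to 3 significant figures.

Q = It = 0.592 × 30024 = 17770 C
Moles of electrons = 17770 / 96500 = 0.1841 mol
Na⁺ + e⁻ → Na, so n(Na) = 0.1841 mol
m = 0.1841 × 22.99 = 4.23 g

4.23 g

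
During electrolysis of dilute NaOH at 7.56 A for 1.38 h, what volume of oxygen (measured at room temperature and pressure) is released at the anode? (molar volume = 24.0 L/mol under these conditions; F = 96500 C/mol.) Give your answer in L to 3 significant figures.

2.34 L

Charge passed = 7.56 × 4968 = 37560 C
n(e⁻) = 37560 / 96500 = 0.3892 mol
2H₂O → O₂ + 4H⁺ + 4e⁻, so n(O₂) = 0.3892 / 4 = 0.09730 mol
V = 0.09730 × 24.0 = 2.335 L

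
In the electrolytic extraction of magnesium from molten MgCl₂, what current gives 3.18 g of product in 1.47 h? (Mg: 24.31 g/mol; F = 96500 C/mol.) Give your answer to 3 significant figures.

4.77 A

n(Mg) = 3.18 / 24.31 = 0.1308 mol
Mg²⁺ + 2e⁻ → Mg, so n(e⁻) = 2 × 0.1308 = 0.2616 mol
Q = 0.2616 × 96500 = 25240 C
I = Q / t = 25240 / 5292 s = 4.77 A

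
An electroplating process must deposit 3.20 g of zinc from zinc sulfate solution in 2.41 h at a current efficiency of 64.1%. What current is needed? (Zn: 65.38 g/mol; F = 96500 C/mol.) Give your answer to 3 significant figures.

1.70 A

n(Zn) = 3.20 / 65.38 = 0.04894 mol
Zn²⁺ + 2e⁻ → Zn, so n(e⁻) = 2 × 0.04894 = 0.09788 mol
Q = 0.09788 × 96500 / 0.641 = 14740 C
I = Q / t = 14740 / 8676 s = 1.70 A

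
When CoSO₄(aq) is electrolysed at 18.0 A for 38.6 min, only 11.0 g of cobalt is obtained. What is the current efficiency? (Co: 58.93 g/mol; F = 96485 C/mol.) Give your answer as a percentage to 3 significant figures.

Q = 18.0 × 2316 = 41690 C
n(e⁻) = 41690 / 96485 = 0.4321 mol
Co²⁺ + 2e⁻ → Co, so theoretical n(Co) = 0.2161 mol → 12.73 g
Efficiency = 11.0 / 12.73 = 0.8641 = 86.4%

86.4%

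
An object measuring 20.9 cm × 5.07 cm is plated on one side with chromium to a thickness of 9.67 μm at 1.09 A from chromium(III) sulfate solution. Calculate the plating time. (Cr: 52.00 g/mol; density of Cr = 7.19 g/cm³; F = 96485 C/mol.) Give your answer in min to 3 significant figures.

Plated area = 20.9 × 5.07 = 106.0 cm²
Volume = 106.0 × 9.67×10⁻⁴ cm = 0.1025 cm³
m(Cr) = 0.1025 × 7.19 = 0.7370 g
n(Cr) = 0.7370 / 52.00 = 0.01417 mol; n(e⁻) = 3 × 0.01417 = 0.04251 mol
Q = 0.04251 × 96485 = 4102 C
t = 4102 / 1.09 = 3763 s = 62.7 min

62.7 min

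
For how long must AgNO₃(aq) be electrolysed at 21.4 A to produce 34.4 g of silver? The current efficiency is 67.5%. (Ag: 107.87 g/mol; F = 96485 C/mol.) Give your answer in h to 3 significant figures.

0.592 h

n(Ag) = 34.4 / 107.87 = 0.3189 mol
Ag⁺ + e⁻ → Ag, so n(e⁻) = 0.3189 mol
Q = 0.3189 × 96485 / 0.675 = 45580 C
t = Q / I = 45580 / 21.4 = 2130 s = 0.592 h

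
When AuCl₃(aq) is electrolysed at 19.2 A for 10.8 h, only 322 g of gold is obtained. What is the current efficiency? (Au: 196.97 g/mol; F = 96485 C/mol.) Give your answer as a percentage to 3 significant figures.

Q = 19.2 × 38880 = 7.465×10^5 C
n(e⁻) = 7.465×10^5 / 96485 = 7.737 mol
Au³⁺ + 3e⁻ → Au, so theoretical n(Au) = 2.579 mol → 508.0 g
Efficiency = 322 / 508.0 = 0.6339 = 63.4%

63.4%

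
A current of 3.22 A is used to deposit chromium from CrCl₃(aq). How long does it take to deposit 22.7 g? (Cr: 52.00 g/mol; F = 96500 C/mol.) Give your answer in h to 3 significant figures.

10.9 h

n(Cr) = 22.7 / 52.00 = 0.4365 mol
Cr³⁺ + 3e⁻ → Cr, so n(e⁻) = 3 × 0.4365 = 1.310 mol
Q = 1.310 × 96500 = 1.264×10^5 C
t = Q / I = 1.264×10^5 / 3.22 = 39250 s = 10.9 h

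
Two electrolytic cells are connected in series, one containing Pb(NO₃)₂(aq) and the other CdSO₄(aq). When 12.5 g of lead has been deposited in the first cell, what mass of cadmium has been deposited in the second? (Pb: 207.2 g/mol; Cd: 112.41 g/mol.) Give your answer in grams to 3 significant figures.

n(Pb) = 12.5 / 207.2 = 0.06033 mol
Pb²⁺ + 2e⁻ → Pb, so n(e⁻) = 2 × 0.06033 = 0.1207 mol
Same current for the same time ⇒ same n(e⁻) = 0.1207 mol in both cells.
Cd²⁺ + 2e⁻ → Cd, so n(Cd) = 0.1207 / 2 = 0.06035 mol
m(Cd) = 0.06035 × 112.41 = 6.78 g

6.78 g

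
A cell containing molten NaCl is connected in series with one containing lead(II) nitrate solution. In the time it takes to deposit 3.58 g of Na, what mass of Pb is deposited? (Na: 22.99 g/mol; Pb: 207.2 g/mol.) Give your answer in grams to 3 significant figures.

16.1 g

n(Na) = 3.58 / 22.99 = 0.1557 mol
Na⁺ + e⁻ → Na, so n(e⁻) = 0.1557 mol
In series, the same 0.1557 mol of electrons flows through the second cell.
Pb²⁺ + 2e⁻ → Pb, so n(Pb) = 0.1557 / 2 = 0.07785 mol
m(Pb) = 0.07785 × 207.2 = 16.1 g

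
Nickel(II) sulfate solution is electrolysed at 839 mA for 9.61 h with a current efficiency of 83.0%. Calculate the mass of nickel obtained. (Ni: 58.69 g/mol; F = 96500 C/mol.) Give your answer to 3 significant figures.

7.33 g

Q = 0.839 × 34596 = 29030 C
n(e⁻) = 29030 / 96500 = 0.3008 mol
Ni²⁺ + 2e⁻ → Ni, so theoretical m(Ni) = 0.1504 × 58.69 = 8.827 g
Actual mass = 83.0% × 8.827 = 7.33 g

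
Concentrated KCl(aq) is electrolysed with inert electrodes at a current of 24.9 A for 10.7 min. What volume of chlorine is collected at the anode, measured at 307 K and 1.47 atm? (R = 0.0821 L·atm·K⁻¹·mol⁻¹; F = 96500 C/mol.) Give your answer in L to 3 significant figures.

Charge passed = 24.9 × 642 = 15990 C
n(e⁻) = Q/F = 15990/96500 = 0.1657 mol
2Cl⁻ → Cl₂ + 2e⁻, so n(Cl₂) = 0.1657 / 2 = 0.08285 mol
V = nRT/P = 0.08285 × 0.0821 × 307 / 1.47 = 1.421 L

1.42 L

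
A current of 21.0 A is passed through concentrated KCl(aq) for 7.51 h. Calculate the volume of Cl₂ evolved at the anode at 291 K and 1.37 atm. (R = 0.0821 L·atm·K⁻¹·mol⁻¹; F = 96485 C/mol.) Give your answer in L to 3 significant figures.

51.3 L

Q = It = 21.0 × 27036 = 5.678×10^5 C
n(e⁻) = 5.678×10^5 / 96485 = 5.885 mol
2Cl⁻ → Cl₂ + 2e⁻, so n(Cl₂) = 5.885 / 2 = 2.943 mol
V = nRT/P = 2.943 × 0.0821 × 291 / 1.37 = 51.32 L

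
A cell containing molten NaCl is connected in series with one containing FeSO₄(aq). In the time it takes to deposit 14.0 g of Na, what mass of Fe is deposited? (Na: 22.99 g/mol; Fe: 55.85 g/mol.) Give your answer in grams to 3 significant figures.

n(Na) = 14.0 / 22.99 = 0.6090 mol
Na⁺ + e⁻ → Na, so n(e⁻) = 0.6090 mol
Same current for the same time ⇒ same n(e⁻) = 0.6090 mol in both cells.
Fe²⁺ + 2e⁻ → Fe, so n(Fe) = 0.6090 / 2 = 0.3045 mol
m(Fe) = 0.3045 × 55.85 = 17.0 g

17.0 g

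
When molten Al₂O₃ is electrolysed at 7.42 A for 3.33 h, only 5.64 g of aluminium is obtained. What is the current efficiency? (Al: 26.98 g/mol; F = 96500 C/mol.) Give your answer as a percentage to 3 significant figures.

Q = 7.42 × 11988 = 88950 C
n(e⁻) = 88950 / 96500 = 0.9218 mol
Al³⁺ + 3e⁻ → Al, so theoretical n(Al) = 0.3073 mol → 8.291 g
Efficiency = 5.64 / 8.291 = 0.6803 = 68.0%

68.0%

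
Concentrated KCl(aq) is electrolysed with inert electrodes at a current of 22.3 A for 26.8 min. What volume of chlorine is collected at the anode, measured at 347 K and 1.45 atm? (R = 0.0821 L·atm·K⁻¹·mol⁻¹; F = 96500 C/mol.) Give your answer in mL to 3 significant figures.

3650 mL

Charge passed = 22.3 × 1608 = 35860 C
Moles of electrons = 35860 / 96500 = 0.3716 mol
2Cl⁻ → Cl₂ + 2e⁻, so n(Cl₂) = 0.3716 / 2 = 0.1858 mol
V = nRT/P = 0.1858 × 0.0821 × 347 / 1.45 = 3.650 L
= 3650 mL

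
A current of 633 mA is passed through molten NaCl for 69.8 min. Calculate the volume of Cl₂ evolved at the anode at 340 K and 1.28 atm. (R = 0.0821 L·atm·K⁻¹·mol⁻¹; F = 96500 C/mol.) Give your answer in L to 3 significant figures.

0.300 L

Q = 0.633 A × 4188 s = 2651 C
n(e⁻) = 2651 / 96500 = 0.02747 mol
2Cl⁻ → Cl₂ + 2e⁻, so n(Cl₂) = 0.02747 / 2 = 0.01374 mol
V = nRT/P = 0.01374 × 0.0821 × 340 / 1.28 = 0.2996 L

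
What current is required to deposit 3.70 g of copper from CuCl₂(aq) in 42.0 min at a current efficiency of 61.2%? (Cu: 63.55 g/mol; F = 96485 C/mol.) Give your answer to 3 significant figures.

n(Cu) = 3.70 / 63.55 = 0.05822 mol
Cu²⁺ + 2e⁻ → Cu, so n(e⁻) = 2 × 0.05822 = 0.1164 mol
Q = 0.1164 × 96485 / 0.612 = 18350 C
I = Q / t = 18350 / 2520 s = 7.28 A

7.28 A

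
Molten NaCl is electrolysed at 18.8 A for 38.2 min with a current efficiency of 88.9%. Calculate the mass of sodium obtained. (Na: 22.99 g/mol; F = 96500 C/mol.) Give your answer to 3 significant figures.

9.13 g

Q = 18.8 × 2292 = 43090 C
n(e⁻) = 43090 / 96500 = 0.4465 mol
Na⁺ + e⁻ → Na, so theoretical m(Na) = 0.4465 × 22.99 = 10.27 g
Actual mass = 88.9% × 10.27 = 9.13 g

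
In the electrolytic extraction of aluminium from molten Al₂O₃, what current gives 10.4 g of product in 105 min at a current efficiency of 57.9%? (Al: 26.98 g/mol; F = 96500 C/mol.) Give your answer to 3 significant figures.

30.6 A

n(Al) = 10.4 / 26.98 = 0.3855 mol
Al³⁺ + 3e⁻ → Al, so n(e⁻) = 3 × 0.3855 = 1.157 mol
Q = 1.157 × 96500 / 0.579 = 1.928×10^5 C
I = Q / t = 1.928×10^5 / 6300 s = 30.6 A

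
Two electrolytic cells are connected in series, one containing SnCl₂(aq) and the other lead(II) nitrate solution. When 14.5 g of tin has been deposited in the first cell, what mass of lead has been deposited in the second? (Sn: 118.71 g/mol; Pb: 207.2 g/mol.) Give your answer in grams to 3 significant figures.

25.3 g

n(Sn) = 14.5 / 118.71 = 0.1221 mol
Sn²⁺ + 2e⁻ → Sn, so n(e⁻) = 2 × 0.1221 = 0.2442 mol
In series, the same 0.2442 mol of electrons flows through the second cell.
Pb²⁺ + 2e⁻ → Pb, so n(Pb) = 0.2442 / 2 = 0.1221 mol
m(Pb) = 0.1221 × 207.2 = 25.3 g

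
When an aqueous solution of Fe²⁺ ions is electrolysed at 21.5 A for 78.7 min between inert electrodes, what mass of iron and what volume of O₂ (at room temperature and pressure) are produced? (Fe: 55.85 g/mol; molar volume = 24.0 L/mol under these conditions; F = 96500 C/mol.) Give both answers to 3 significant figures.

Q = 21.5 × 4722 = 1.015×10^5 C; n(e⁻) = 1.015×10^5 / 96500 = 1.052 mol
Cathode: Fe²⁺ + 2e⁻ → Fe → n(Fe) = 1.052/2 = 0.5260 mol → 29.4 g
Anode: 2H₂O → O₂ + 4H⁺ + 4e⁻ → n(O₂) = 1.052/4 = 0.2630 mol → 6.31 L

29.4 g Fe; 6.31 L O₂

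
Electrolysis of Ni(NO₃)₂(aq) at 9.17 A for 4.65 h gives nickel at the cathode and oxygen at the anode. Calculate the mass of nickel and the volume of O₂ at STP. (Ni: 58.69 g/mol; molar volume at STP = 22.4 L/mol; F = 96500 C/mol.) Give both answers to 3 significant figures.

Q = 9.17 × 16740 = 1.535×10^5 C; n(e⁻) = 1.535×10^5 / 96500 = 1.591 mol
Cathode: Ni²⁺ + 2e⁻ → Ni → n(Ni) = 1.591/2 = 0.7955 mol → 46.7 g
Anode: 2H₂O → O₂ + 4H⁺ + 4e⁻ → n(O₂) = 1.591/4 = 0.3978 mol → 8.91 L

46.7 g Ni; 8.91 L O₂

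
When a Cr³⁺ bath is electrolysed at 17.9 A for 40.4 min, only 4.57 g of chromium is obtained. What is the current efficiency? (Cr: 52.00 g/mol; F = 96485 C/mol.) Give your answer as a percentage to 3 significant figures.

58.6%

Q = 17.9 × 2424 = 43390 C
n(e⁻) = 43390 / 96485 = 0.4497 mol
Cr³⁺ + 3e⁻ → Cr, so theoretical n(Cr) = 0.1499 mol → 7.795 g
Efficiency = 4.57 / 7.795 = 0.5863 = 58.6%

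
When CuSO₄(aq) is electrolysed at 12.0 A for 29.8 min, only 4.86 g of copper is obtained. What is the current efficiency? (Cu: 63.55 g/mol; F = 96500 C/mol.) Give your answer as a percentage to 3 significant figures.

68.8%

Q = 12.0 × 1788 = 21460 C
n(e⁻) = 21460 / 96500 = 0.2224 mol
Cu²⁺ + 2e⁻ → Cu, so theoretical n(Cu) = 0.1112 mol → 7.067 g
Efficiency = 4.86 / 7.067 = 0.6877 = 68.8%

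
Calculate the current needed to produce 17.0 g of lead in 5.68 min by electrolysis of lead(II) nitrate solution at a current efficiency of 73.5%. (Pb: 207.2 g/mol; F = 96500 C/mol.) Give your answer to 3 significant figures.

n(Pb) = 17.0 / 207.2 = 0.08205 mol
Pb²⁺ + 2e⁻ → Pb, so n(e⁻) = 2 × 0.08205 = 0.1641 mol
Q = 0.1641 × 96500 / 0.735 = 21550 C
I = Q / t = 21550 / 340.8 s = 63.2 A

63.2 A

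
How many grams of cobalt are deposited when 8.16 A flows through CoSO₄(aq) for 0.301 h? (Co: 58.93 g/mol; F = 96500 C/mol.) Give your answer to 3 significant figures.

2.70 g

Q = It = 8.16 × 1083.6 = 8842 C
n(e⁻) = Q/F = 8842/96500 = 0.09163 mol
Co²⁺ + 2e⁻ → Co, so n(Co) = 0.09163 / 2 = 0.04582 mol
m = 0.04582 × 58.93 = 2.70 g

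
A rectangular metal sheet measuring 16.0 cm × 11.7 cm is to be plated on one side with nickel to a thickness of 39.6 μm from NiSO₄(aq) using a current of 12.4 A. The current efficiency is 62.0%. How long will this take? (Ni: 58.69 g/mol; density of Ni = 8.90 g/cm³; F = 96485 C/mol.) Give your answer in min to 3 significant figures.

47.0 min

Plated area = 16.0 × 11.7 = 187.2 cm²
Volume = 187.2 × 39.6×10⁻⁴ cm = 0.7413 cm³
m(Ni) = 0.7413 × 8.90 = 6.598 g
n(Ni) = 6.598 / 58.69 = 0.1124 mol; n(e⁻) = 2 × 0.1124 = 0.2248 mol
Q = 0.2248 × 96485 / 0.620 = 34980 C
t = 34980 / 12.4 = 2821 s = 47.0 min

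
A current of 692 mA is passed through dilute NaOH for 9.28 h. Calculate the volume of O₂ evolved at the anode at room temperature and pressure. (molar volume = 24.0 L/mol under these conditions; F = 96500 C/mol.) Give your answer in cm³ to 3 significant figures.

1440 cm³

Q = 0.692 A × 33408 s = 23120 C
Moles of electrons = 23120 / 96500 = 0.2396 mol
2H₂O → O₂ + 4H⁺ + 4e⁻, so n(O₂) = 0.2396 / 4 = 0.05990 mol
V = 0.05990 × 24.0 = 1.438 L
= 1440 cm³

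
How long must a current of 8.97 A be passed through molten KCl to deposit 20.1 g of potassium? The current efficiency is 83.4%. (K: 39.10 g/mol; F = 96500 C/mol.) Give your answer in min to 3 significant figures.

n(K) = 20.1 / 39.10 = 0.5141 mol
K⁺ + e⁻ → K, so n(e⁻) = 0.5141 mol
Q = 0.5141 × 96500 / 0.834 = 59490 C
t = Q / I = 59490 / 8.97 = 6632 s = 111 min

111 min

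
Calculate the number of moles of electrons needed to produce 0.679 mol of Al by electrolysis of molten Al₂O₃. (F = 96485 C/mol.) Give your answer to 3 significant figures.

Al³⁺ + 3e⁻ → Al, so n(e⁻) = 3 × 0.679 = 2.037 mol

2.04 mol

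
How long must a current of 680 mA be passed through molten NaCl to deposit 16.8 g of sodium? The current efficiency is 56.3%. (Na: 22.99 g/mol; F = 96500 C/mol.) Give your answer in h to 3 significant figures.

n(Na) = 16.8 / 22.99 = 0.7308 mol
Na⁺ + e⁻ → Na, so n(e⁻) = 0.7308 mol
Q = 0.7308 × 96500 / 0.563 = 1.253×10^5 C
t = Q / I = 1.253×10^5 / 0.680 = 1.843×10^5 s = 51.2 h

51.2 h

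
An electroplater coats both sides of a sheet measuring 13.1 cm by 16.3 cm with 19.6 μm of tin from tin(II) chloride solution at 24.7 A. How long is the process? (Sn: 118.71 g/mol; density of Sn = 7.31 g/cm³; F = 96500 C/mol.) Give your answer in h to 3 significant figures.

Plated area = 2 × 13.1 × 16.3 = 427.1 cm²
Volume = 427.1 × 19.6×10⁻⁴ cm = 0.8371 cm³
m(Sn) = 0.8371 × 7.31 = 6.119 g
n(Sn) = 6.119 / 118.71 = 0.05155 mol; n(e⁻) = 2 × 0.05155 = 0.1031 mol
Q = 0.1031 × 96500 = 9949 C
t = 9949 / 24.7 = 402.8 s = 0.112 h

0.112 h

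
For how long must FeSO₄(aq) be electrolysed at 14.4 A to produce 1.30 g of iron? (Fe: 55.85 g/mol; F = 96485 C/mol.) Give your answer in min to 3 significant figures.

5.20 min

n(Fe) = 1.30 / 55.85 = 0.02328 mol
Fe²⁺ + 2e⁻ → Fe, so n(e⁻) = 2 × 0.02328 = 0.04656 mol
Q = 0.04656 × 96485 = 4492 C
t = Q / I = 4492 / 14.4 = 311.9 s = 5.20 min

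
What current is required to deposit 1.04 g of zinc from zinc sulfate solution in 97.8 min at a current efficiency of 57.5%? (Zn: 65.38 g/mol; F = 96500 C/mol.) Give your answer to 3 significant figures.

n(Zn) = 1.04 / 65.38 = 0.01591 mol
Zn²⁺ + 2e⁻ → Zn, so n(e⁻) = 2 × 0.01591 = 0.03182 mol
Q = 0.03182 × 96500 / 0.575 = 5340 C
I = Q / t = 5340 / 5868 s = 0.910 A

0.910 A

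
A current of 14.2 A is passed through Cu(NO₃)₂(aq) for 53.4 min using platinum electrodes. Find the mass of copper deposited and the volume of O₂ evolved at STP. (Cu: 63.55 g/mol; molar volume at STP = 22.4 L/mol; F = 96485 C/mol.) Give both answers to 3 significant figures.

15.0 g Cu; 2.64 L O₂

Q = 14.2 × 3204 = 45500 C; n(e⁻) = 45500 / 96485 = 0.4716 mol
Cathode: Cu²⁺ + 2e⁻ → Cu → n(Cu) = 0.4716/2 = 0.2358 mol → 15.0 g
Anode: 2H₂O → O₂ + 4H⁺ + 4e⁻ → n(O₂) = 0.4716/4 = 0.1179 mol → 2.64 L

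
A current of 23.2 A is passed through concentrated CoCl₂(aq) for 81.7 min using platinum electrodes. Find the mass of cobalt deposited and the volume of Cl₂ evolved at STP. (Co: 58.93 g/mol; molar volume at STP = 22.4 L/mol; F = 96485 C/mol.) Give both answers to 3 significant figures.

Q = 23.2 × 4902 = 1.137×10^5 C; n(e⁻) = 1.137×10^5 / 96485 = 1.178 mol
Cathode: Co²⁺ + 2e⁻ → Co → n(Co) = 1.178/2 = 0.5890 mol → 34.7 g
Anode: 2Cl⁻ → Cl₂ + 2e⁻ → n(Cl₂) = 1.178/2 = 0.5890 mol → 13.2 L

34.7 g Co; 13.2 L Cl₂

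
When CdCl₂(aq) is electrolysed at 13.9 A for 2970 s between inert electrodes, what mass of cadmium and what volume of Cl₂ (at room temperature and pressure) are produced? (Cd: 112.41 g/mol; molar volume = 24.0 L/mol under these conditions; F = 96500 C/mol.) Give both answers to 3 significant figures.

Q = 13.9 × 2970 = 41280 C; n(e⁻) = 41280 / 96500 = 0.4278 mol
Cathode: Cd²⁺ + 2e⁻ → Cd → n(Cd) = 0.4278/2 = 0.2139 mol → 24.0 g
Anode: 2Cl⁻ → Cl₂ + 2e⁻ → n(Cl₂) = 0.4278/2 = 0.2139 mol → 5.13 L

24.0 g Cd; 5.13 L Cl₂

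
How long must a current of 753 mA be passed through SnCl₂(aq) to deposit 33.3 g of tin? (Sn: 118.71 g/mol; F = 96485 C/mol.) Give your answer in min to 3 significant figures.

1200 min

n(Sn) = 33.3 / 118.71 = 0.2805 mol
Sn²⁺ + 2e⁻ → Sn, so n(e⁻) = 2 × 0.2805 = 0.5610 mol
Q = 0.5610 × 96485 = 54130 C
t = Q / I = 54130 / 0.753 = 71890 s = 1200 min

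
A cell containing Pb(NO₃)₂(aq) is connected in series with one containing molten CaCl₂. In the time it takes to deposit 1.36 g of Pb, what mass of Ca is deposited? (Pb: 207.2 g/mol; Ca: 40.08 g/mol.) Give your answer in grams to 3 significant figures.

n(Pb) = 1.36 / 207.2 = 0.006564 mol
Pb²⁺ + 2e⁻ → Pb, so n(e⁻) = 2 × 0.006564 = 0.01313 mol
The cells are in series, so the same charge (and hence the same n(e⁻) = 0.01313 mol) passes through both.
Ca²⁺ + 2e⁻ → Ca, so n(Ca) = 0.01313 / 2 = 0.006565 mol
m(Ca) = 0.006565 × 40.08 = 0.263 g

0.263 g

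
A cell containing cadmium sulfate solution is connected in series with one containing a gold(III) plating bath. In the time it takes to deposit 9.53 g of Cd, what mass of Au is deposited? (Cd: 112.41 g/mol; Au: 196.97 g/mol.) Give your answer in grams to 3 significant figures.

11.1 g

n(Cd) = 9.53 / 112.41 = 0.08478 mol
Cd²⁺ + 2e⁻ → Cd, so n(e⁻) = 2 × 0.08478 = 0.1696 mol
Since the cells are in series, n(e⁻) in the Au cell is also 0.1696 mol.
Au³⁺ + 3e⁻ → Au, so n(Au) = 0.1696 / 3 = 0.05653 mol
m(Au) = 0.05653 × 196.97 = 11.1 g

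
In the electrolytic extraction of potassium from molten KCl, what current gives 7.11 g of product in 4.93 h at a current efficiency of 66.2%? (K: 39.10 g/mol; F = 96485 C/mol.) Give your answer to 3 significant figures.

1.49 A

n(K) = 7.11 / 39.10 = 0.1818 mol
K⁺ + e⁻ → K, so n(e⁻) = 0.1818 mol
Q = 0.1818 × 96485 / 0.662 = 26500 C
I = Q / t = 26500 / 17748 s = 1.49 A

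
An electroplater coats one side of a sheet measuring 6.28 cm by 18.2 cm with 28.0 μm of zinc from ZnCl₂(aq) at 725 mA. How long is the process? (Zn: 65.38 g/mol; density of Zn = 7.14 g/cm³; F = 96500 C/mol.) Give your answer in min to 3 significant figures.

Plated area = 6.28 × 18.2 = 114.3 cm²
Volume = 114.3 × 28.0×10⁻⁴ cm = 0.3200 cm³
m(Zn) = 0.3200 × 7.14 = 2.285 g
n(Zn) = 2.285 / 65.38 = 0.03495 mol; n(e⁻) = 2 × 0.03495 = 0.06990 mol
Q = 0.06990 × 96500 = 6745 C
t = 6745 / 0.725 = 9303 s = 155 min

155 min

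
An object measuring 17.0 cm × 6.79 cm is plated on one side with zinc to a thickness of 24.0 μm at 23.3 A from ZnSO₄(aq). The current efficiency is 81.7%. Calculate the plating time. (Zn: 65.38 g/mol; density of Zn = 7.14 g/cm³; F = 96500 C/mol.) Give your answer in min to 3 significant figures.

Plated area = 17.0 × 6.79 = 115.4 cm²
Volume = 115.4 × 24.0×10⁻⁴ cm = 0.2770 cm³
m(Zn) = 0.2770 × 7.14 = 1.978 g
n(Zn) = 1.978 / 65.38 = 0.03025 mol; n(e⁻) = 2 × 0.03025 = 0.06050 mol
Q = 0.06050 × 96500 / 0.817 = 7146 C
t = 7146 / 23.3 = 306.7 s = 5.11 min

5.11 min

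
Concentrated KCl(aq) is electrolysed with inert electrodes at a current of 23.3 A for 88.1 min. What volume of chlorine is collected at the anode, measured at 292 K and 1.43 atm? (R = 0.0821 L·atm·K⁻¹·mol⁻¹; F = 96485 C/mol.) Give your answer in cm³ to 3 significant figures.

10700 cm³

Charge passed = 23.3 × 5286 = 1.232×10^5 C
n(e⁻) = Q/F = 1.232×10^5/96485 = 1.277 mol
2Cl⁻ → Cl₂ + 2e⁻, so n(Cl₂) = 1.277 / 2 = 0.6385 mol
V = nRT/P = 0.6385 × 0.0821 × 292 / 1.43 = 10.70 L
= 10700 cm³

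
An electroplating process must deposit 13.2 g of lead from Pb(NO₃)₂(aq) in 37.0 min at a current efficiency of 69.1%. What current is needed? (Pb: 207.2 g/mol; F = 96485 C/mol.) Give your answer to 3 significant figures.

n(Pb) = 13.2 / 207.2 = 0.06371 mol
Pb²⁺ + 2e⁻ → Pb, so n(e⁻) = 2 × 0.06371 = 0.1274 mol
Q = 0.1274 × 96485 / 0.691 = 17790 C
I = Q / t = 17790 / 2220 s = 8.01 A

8.01 A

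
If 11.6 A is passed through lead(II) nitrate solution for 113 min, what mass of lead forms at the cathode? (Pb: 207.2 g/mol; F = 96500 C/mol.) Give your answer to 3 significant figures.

84.4 g

Q = 11.6 A × 6780 s = 78650 C
n(e⁻) = Q/F = 78650/96500 = 0.8150 mol
Pb²⁺ + 2e⁻ → Pb, so n(Pb) = 0.8150 / 2 = 0.4075 mol
m = 0.4075 × 207.2 = 84.4 g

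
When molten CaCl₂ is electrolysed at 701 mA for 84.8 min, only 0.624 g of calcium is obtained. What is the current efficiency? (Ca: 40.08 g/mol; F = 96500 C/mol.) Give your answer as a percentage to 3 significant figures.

84.2%

Q = 0.701 × 5088 = 3567 C
n(e⁻) = 3567 / 96500 = 0.03696 mol
Ca²⁺ + 2e⁻ → Ca, so theoretical n(Ca) = 0.01848 mol → 0.7407 g
Efficiency = 0.624 / 0.7407 = 0.8424 = 84.2%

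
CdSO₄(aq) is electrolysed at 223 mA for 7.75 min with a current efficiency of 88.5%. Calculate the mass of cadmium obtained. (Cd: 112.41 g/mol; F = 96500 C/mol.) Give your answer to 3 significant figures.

Q = 0.223 × 465 = 103.7 C
n(e⁻) = 103.7 / 96500 = 0.001075 mol
Cd²⁺ + 2e⁻ → Cd, so theoretical m(Cd) = 5.375×10^-4 × 112.41 = 0.06042 g
Actual mass = 88.5% × 0.06042 = 0.0535 g

0.0535 g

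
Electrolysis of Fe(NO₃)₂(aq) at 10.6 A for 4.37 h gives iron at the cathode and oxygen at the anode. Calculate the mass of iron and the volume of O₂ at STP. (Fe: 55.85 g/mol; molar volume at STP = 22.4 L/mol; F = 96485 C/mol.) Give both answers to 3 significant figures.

Q = 10.6 × 15732 = 1.668×10^5 C; n(e⁻) = 1.668×10^5 / 96485 = 1.729 mol
Cathode: Fe²⁺ + 2e⁻ → Fe → n(Fe) = 1.729/2 = 0.8645 mol → 48.3 g
Anode: 2H₂O → O₂ + 4H⁺ + 4e⁻ → n(O₂) = 1.729/4 = 0.4323 mol → 9.68 L

48.3 g Fe; 9.68 L O₂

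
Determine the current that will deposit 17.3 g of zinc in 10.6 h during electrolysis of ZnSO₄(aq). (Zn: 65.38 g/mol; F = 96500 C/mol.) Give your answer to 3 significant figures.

1.34 A

n(Zn) = 17.3 / 65.38 = 0.2646 mol
Zn²⁺ + 2e⁻ → Zn, so n(e⁻) = 2 × 0.2646 = 0.5292 mol
Q = 0.5292 × 96500 = 51070 C
I = Q / t = 51070 / 38160 s = 1.34 A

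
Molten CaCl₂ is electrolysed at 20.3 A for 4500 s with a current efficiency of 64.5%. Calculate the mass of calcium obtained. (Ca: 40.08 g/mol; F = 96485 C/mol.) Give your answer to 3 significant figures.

Q = 20.3 × 4500 = 91350 C
n(e⁻) = 91350 / 96485 = 0.9468 mol
Ca²⁺ + 2e⁻ → Ca, so theoretical m(Ca) = 0.4734 × 40.08 = 18.97 g
Actual mass = 64.5% × 18.97 = 12.2 g

12.2 g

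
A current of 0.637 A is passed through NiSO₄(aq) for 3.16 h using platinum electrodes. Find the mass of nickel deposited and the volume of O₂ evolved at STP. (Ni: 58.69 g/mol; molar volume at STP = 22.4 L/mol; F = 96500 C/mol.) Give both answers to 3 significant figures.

2.20 g Ni; 0.421 L O₂

Q = 0.637 × 11376 = 7247 C; n(e⁻) = 7247 / 96500 = 0.07510 mol
Cathode: Ni²⁺ + 2e⁻ → Ni → n(Ni) = 0.07510/2 = 0.03755 mol → 2.20 g
Anode: 2H₂O → O₂ + 4H⁺ + 4e⁻ → n(O₂) = 0.07510/4 = 0.01878 mol → 0.421 L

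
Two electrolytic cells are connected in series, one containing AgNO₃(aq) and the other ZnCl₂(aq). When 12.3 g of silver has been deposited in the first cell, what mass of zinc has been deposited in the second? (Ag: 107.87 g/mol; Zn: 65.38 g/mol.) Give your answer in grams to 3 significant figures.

n(Ag) = 12.3 / 107.87 = 0.1140 mol
Ag⁺ + e⁻ → Ag, so n(e⁻) = 0.1140 mol
In series, the same 0.1140 mol of electrons flows through the second cell.
Zn²⁺ + 2e⁻ → Zn, so n(Zn) = 0.1140 / 2 = 0.05700 mol
m(Zn) = 0.05700 × 65.38 = 3.73 g

3.73 g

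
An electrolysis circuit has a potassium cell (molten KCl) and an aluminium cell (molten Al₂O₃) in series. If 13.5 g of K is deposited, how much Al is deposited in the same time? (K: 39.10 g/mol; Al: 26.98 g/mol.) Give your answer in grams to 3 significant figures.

n(K) = 13.5 / 39.10 = 0.3453 mol
K⁺ + e⁻ → K, so n(e⁻) = 0.3453 mol
In series, the same 0.3453 mol of electrons flows through the second cell.
Al³⁺ + 3e⁻ → Al, so n(Al) = 0.3453 / 3 = 0.1151 mol
m(Al) = 0.1151 × 26.98 = 3.11 g

3.11 g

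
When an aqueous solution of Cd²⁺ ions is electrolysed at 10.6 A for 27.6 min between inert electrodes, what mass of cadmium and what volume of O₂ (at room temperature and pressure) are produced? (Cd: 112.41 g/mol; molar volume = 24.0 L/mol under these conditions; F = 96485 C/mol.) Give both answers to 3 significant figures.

Q = 10.6 × 1656 = 17550 C; n(e⁻) = 17550 / 96485 = 0.1819 mol
Cathode: Cd²⁺ + 2e⁻ → Cd → n(Cd) = 0.1819/2 = 0.09095 mol → 10.2 g
Anode: 2H₂O → O₂ + 4H⁺ + 4e⁻ → n(O₂) = 0.1819/4 = 0.04548 mol → 1.09 L

10.2 g Cd; 1.09 L O₂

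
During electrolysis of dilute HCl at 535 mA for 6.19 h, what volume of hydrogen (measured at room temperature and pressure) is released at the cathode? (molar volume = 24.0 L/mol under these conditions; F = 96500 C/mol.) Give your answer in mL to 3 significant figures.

1480 mL

Q = It = 0.535 × 22284 = 11920 C
n(e⁻) = 11920 / 96500 = 0.1235 mol
2H⁺ + 2e⁻ → H₂, so n(H₂) = 0.1235 / 2 = 0.06175 mol
V = 0.06175 × 24.0 = 1.482 L
= 1480 mL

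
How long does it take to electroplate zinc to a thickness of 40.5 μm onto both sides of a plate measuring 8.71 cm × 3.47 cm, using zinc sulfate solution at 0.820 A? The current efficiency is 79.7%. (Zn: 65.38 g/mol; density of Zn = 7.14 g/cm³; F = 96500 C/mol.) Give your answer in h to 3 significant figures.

2.19 h

Plated area = 2 × 8.71 × 3.47 = 60.45 cm²
Volume = 60.45 × 40.5×10⁻⁴ cm = 0.2448 cm³
m(Zn) = 0.2448 × 7.14 = 1.748 g
n(Zn) = 1.748 / 65.38 = 0.02674 mol; n(e⁻) = 2 × 0.02674 = 0.05348 mol
Q = 0.05348 × 96500 / 0.797 = 6475 C
t = 6475 / 0.820 = 7896 s = 2.19 h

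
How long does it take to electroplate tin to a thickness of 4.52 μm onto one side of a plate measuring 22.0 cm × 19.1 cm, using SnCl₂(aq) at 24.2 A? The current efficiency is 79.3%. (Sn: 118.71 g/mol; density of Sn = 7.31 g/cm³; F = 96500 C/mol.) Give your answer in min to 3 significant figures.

1.96 min

Plated area = 22.0 × 19.1 = 420.2 cm²
Volume = 420.2 × 4.52×10⁻⁴ cm = 0.1899 cm³
m(Sn) = 0.1899 × 7.31 = 1.388 g
n(Sn) = 1.388 / 118.71 = 0.01169 mol; n(e⁻) = 2 × 0.01169 = 0.02338 mol
Q = 0.02338 × 96500 / 0.793 = 2845 C
t = 2845 / 24.2 = 117.6 s = 1.96 min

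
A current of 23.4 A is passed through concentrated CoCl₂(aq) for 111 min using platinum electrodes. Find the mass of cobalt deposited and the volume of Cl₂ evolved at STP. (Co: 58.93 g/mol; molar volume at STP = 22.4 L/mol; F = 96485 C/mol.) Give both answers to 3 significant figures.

Q = 23.4 × 6660 = 1.558×10^5 C; n(e⁻) = 1.558×10^5 / 96485 = 1.615 mol
Cathode: Co²⁺ + 2e⁻ → Co → n(Co) = 1.615/2 = 0.8075 mol → 47.6 g
Anode: 2Cl⁻ → Cl₂ + 2e⁻ → n(Cl₂) = 1.615/2 = 0.8075 mol → 18.1 L

47.6 g Co; 18.1 L Cl₂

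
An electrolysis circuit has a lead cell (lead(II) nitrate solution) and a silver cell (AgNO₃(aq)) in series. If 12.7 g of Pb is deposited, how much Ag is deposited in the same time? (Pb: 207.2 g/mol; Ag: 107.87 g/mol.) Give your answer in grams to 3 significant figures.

n(Pb) = 12.7 / 207.2 = 0.06129 mol
Pb²⁺ + 2e⁻ → Pb, so n(e⁻) = 2 × 0.06129 = 0.1226 mol
The cells are in series, so the same charge (and hence the same n(e⁻) = 0.1226 mol) passes through both.
Ag⁺ + e⁻ → Ag, so n(Ag) = 0.1226 mol
m(Ag) = 0.1226 × 107.87 = 13.2 g

13.2 g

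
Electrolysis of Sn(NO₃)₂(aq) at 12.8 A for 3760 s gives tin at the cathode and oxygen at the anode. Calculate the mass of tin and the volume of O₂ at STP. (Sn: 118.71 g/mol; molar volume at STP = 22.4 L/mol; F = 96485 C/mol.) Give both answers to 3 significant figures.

Q = 12.8 × 3760 = 48130 C; n(e⁻) = 48130 / 96485 = 0.4988 mol
Cathode: Sn²⁺ + 2e⁻ → Sn → n(Sn) = 0.4988/2 = 0.2494 mol → 29.6 g
Anode: 2H₂O → O₂ + 4H⁺ + 4e⁻ → n(O₂) = 0.4988/4 = 0.1247 mol → 2.79 L

29.6 g Sn; 2.79 L O₂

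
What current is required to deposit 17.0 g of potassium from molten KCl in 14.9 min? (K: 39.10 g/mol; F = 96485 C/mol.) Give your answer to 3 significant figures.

46.9 A

n(K) = 17.0 / 39.10 = 0.4348 mol
K⁺ + e⁻ → K, so n(e⁻) = 0.4348 mol
Q = 0.4348 × 96485 = 41950 C
I = Q / t = 41950 / 894 s = 46.9 A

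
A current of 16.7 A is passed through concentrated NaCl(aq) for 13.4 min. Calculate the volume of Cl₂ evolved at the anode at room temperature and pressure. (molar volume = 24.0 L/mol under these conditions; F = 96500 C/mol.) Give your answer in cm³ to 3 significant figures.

Q = It = 16.7 × 804 = 13430 C
Moles of electrons = 13430 / 96500 = 0.1392 mol
2Cl⁻ → Cl₂ + 2e⁻, so n(Cl₂) = 0.1392 / 2 = 0.06960 mol
V = 0.06960 × 24.0 = 1.670 L
= 1670 cm³

1670 cm³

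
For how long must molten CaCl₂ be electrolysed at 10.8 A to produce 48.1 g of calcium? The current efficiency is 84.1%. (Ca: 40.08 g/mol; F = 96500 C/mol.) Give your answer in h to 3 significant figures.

7.08 h

n(Ca) = 48.1 / 40.08 = 1.200 mol
Ca²⁺ + 2e⁻ → Ca, so n(e⁻) = 2 × 1.200 = 2.400 mol
Q = 2.400 × 96500 / 0.841 = 2.754×10^5 C
t = Q / I = 2.754×10^5 / 10.8 = 25500 s = 7.08 h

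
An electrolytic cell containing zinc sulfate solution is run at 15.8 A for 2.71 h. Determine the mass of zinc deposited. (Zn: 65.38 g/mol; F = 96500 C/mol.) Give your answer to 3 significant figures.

Q = 15.8 A × 9756 s = 1.541×10^5 C
Moles of electrons = 1.541×10^5 / 96500 = 1.597 mol
Zn²⁺ + 2e⁻ → Zn, so n(Zn) = 1.597 / 2 = 0.7985 mol
m = 0.7985 × 65.38 = 52.2 g

52.2 g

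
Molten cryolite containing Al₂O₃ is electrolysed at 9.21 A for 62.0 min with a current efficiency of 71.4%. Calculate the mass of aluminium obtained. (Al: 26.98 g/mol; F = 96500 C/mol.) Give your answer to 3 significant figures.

2.28 g

Q = 9.21 × 3720 = 34260 C
n(e⁻) = 34260 / 96500 = 0.3550 mol
Al³⁺ + 3e⁻ → Al, so theoretical m(Al) = 0.1183 × 26.98 = 3.192 g
Actual mass = 71.4% × 3.192 = 2.28 g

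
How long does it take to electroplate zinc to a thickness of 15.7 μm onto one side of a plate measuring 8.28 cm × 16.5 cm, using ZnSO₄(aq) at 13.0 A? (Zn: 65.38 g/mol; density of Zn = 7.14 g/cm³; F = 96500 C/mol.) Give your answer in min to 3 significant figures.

5.80 min

Plated area = 8.28 × 16.5 = 136.6 cm²
Volume = 136.6 × 15.7×10⁻⁴ cm = 0.2145 cm³
m(Zn) = 0.2145 × 7.14 = 1.532 g
n(Zn) = 1.532 / 65.38 = 0.02343 mol; n(e⁻) = 2 × 0.02343 = 0.04686 mol
Q = 0.04686 × 96500 = 4522 C
t = 4522 / 13.0 = 347.8 s = 5.80 min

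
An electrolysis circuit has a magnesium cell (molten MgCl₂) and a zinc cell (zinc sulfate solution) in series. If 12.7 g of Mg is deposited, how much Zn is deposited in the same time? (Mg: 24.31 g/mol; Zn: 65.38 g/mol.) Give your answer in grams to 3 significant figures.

n(Mg) = 12.7 / 24.31 = 0.5224 mol
Mg²⁺ + 2e⁻ → Mg, so n(e⁻) = 2 × 0.5224 = 1.045 mol
Same current for the same time ⇒ same n(e⁻) = 1.045 mol in both cells.
Zn²⁺ + 2e⁻ → Zn, so n(Zn) = 1.045 / 2 = 0.5225 mol
m(Zn) = 0.5225 × 65.38 = 34.2 g

34.2 g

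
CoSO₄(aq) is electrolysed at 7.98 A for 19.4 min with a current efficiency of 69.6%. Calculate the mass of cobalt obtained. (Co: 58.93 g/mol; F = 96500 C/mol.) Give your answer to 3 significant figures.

Q = 7.98 × 1164 = 9289 C
n(e⁻) = 9289 / 96500 = 0.09626 mol
Co²⁺ + 2e⁻ → Co, so theoretical m(Co) = 0.04813 × 58.93 = 2.836 g
Actual mass = 69.6% × 2.836 = 1.97 g

1.97 g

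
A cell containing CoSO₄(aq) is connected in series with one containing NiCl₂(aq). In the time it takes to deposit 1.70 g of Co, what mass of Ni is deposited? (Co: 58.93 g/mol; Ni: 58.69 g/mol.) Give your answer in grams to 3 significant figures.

n(Co) = 1.70 / 58.93 = 0.02885 mol
Co²⁺ + 2e⁻ → Co, so n(e⁻) = 2 × 0.02885 = 0.05770 mol
In series, the same 0.05770 mol of electrons flows through the second cell.
Ni²⁺ + 2e⁻ → Ni, so n(Ni) = 0.05770 / 2 = 0.02885 mol
m(Ni) = 0.02885 × 58.69 = 1.69 g

1.69 g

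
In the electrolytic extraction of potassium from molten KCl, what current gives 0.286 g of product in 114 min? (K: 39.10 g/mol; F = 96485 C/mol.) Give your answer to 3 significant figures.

n(K) = 0.286 / 39.10 = 0.007315 mol
K⁺ + e⁻ → K, so n(e⁻) = 0.007315 mol
Q = 0.007315 × 96485 = 705.8 C
I = Q / t = 705.8 / 6840 s = 0.103 A

0.103 A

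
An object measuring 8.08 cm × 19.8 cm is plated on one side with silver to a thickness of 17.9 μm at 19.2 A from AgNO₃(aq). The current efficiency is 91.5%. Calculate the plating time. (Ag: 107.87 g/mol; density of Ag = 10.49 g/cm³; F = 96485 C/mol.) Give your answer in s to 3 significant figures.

153 s

Plated area = 8.08 × 19.8 = 160.0 cm²
Volume = 160.0 × 17.9×10⁻⁴ cm = 0.2864 cm³
m(Ag) = 0.2864 × 10.49 = 3.004 g
n(Ag) = 3.004 / 107.87 = 0.02785 mol; n(e⁻) = 0.02785 mol
Q = 0.02785 × 96485 / 0.915 = 2937 C
t = 2937 / 19.2 = 153.0 s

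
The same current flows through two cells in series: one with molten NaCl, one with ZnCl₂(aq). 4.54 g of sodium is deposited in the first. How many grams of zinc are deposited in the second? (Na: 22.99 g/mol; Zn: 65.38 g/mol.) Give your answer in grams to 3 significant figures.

6.46 g

n(Na) = 4.54 / 22.99 = 0.1975 mol
Na⁺ + e⁻ → Na, so n(e⁻) = 0.1975 mol
Same current for the same time ⇒ same n(e⁻) = 0.1975 mol in both cells.
Zn²⁺ + 2e⁻ → Zn, so n(Zn) = 0.1975 / 2 = 0.09875 mol
m(Zn) = 0.09875 × 65.38 = 6.46 g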